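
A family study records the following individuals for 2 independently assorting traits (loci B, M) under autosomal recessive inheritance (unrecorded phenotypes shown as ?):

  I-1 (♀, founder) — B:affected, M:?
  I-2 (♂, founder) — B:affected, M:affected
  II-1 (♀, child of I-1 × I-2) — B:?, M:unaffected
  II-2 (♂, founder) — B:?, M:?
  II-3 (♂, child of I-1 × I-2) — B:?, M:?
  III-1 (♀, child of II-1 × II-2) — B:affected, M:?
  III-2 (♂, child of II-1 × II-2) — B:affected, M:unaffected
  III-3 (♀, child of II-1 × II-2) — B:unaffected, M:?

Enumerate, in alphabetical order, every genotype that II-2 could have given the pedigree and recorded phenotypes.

II-2 ∈ {Bb MM, Bb Mm, Bb mm}

B/I-1 aff ·: bb
B/I-2 aff ·: bb
B/II-1 ? I-1×I-2: bb
B/II-2 ? ·: Bb
B/II-3 ? I-1×I-2: bb
B/III-1 aff II-1×II-2: bb
B/III-2 aff II-1×II-2: bb
B/III-3 un II-1×II-2: Bb
⇒ B over [I-1,I-2,II-1,II-2,II-3,III-1,III-2,III-3]: 1 consistent
M/I-1 ? ·: MM|Mm
M/I-2 aff ·: mm
M/II-1 un I-1×I-2: Mm
M/II-2 ? ·: MM|Mm|mm
M/II-3 ? I-1×I-2: Mm|mm
M/III-1 ? II-1×II-2: MM|Mm|mm
M/III-2 un II-1×II-2: MM|Mm
M/III-3 ? II-1×II-2: MM|Mm|mm
⇒ M over [I-1,I-2,II-1,II-2,II-3,III-1,III-2,III-3]: 90 consistent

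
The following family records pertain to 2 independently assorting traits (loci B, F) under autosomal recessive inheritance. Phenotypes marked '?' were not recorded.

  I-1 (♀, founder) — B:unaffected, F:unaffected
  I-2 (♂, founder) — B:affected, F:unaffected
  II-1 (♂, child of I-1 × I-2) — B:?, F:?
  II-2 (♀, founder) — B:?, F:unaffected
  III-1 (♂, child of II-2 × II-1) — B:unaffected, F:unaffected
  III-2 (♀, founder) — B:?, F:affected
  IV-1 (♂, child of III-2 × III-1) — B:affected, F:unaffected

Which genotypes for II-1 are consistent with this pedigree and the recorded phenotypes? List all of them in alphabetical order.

B/I-1 un ·: BB|Bb
B/I-2 aff ·: bb
B/II-1 ? I-1×I-2: Bb|bb
B/II-2 ? ·: BB|Bb|bb
B/III-1 un II-2×II-1: Bb
B/III-2 ? ·: Bb|bb
B/IV-1 aff III-2×III-1: bb
⇒ B over [I-1,I-2,II-1,II-2,III-1,III-2,IV-1]: 16 consistent
F/I-1 un ·: FF|Ff
F/I-2 un ·: FF|Ff
F/II-1 ? I-1×I-2: FF|Ff|ff
F/II-2 un ·: FF|Ff
F/III-1 un II-2×II-1: FF|Ff
F/III-2 aff ·: ff
F/IV-1 un III-2×III-1: Ff
⇒ F over [I-1,I-2,II-1,II-2,III-1,III-2,IV-1]: 26 consistent

II-1 ∈ {Bb FF, Bb Ff, Bb ff, bb FF, bb Ff, bb ff}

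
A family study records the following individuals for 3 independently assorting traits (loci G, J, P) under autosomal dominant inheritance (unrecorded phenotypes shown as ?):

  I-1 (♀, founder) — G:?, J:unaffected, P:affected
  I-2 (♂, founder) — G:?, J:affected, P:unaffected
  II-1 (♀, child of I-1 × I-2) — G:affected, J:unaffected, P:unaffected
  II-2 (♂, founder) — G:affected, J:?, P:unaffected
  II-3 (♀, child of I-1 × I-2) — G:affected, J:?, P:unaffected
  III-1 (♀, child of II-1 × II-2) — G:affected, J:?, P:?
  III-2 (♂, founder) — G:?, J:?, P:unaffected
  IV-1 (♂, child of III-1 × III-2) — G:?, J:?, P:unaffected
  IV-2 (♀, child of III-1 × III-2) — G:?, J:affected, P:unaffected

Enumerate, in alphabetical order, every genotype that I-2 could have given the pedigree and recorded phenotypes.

G/I-1 ? ·: gg|Gg|GG
G/I-2 ? ·: gg|Gg|GG
G/II-1 aff I-1×I-2: Gg|GG
G/II-2 aff ·: Gg|GG
G/II-3 aff I-1×I-2: Gg|GG
G/III-1 aff II-1×II-2: Gg|GG
G/III-2 ? ·: gg|Gg|GG
G/IV-1 ? III-1×III-2: gg|Gg|GG
G/IV-2 ? III-1×III-2: gg|Gg|GG
⇒ G over [I-1,I-2,II-1,II-2,II-3,III-1,III-2,IV-1,IV-2]: 663 consistent
J/I-1 un ·: jj
J/I-2 aff ·: Jj
J/II-1 un I-1×I-2: jj
J/II-2 ? ·: jj|Jj|JJ
J/II-3 ? I-1×I-2: jj|Jj
J/III-1 ? II-1×II-2: jj|Jj
J/III-2 ? ·: jj|Jj|JJ
J/IV-1 ? III-1×III-2: jj|Jj|JJ
J/IV-2 aff III-1×III-2: Jj|JJ
⇒ J over [I-1,I-2,II-1,II-2,II-3,III-1,III-2,IV-1,IV-2]: 60 consistent
P/I-1 aff ·: Pp
P/I-2 un ·: pp
P/II-1 un I-1×I-2: pp
P/II-2 un ·: pp
P/II-3 un I-1×I-2: pp
P/III-1 ? II-1×II-2: pp
P/III-2 un ·: pp
P/IV-1 un III-1×III-2: pp
P/IV-2 un III-1×III-2: pp
⇒ P over [I-1,I-2,II-1,II-2,II-3,III-1,III-2,IV-1,IV-2]: 1 consistent

I-2 ∈ {GG Jj pp, Gg Jj pp, gg Jj pp}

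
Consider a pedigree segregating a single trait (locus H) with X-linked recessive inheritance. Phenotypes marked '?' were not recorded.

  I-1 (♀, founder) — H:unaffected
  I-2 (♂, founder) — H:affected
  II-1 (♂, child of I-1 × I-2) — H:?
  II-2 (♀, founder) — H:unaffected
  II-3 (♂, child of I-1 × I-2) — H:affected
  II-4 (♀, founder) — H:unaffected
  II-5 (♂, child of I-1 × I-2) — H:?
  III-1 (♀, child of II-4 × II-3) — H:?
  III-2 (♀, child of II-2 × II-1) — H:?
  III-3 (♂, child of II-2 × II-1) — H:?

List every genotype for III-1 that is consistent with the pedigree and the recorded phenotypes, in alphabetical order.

III-1 ∈ {X^HX^h, X^hX^h}

H/I-1 un ·: X^HX^h
H/I-2 aff ·: X^hY
H/II-1 ? I-1×I-2: X^HY|X^hY
H/II-2 un ·: X^HX^H|X^HX^h
H/II-3 aff I-1×I-2: X^hY
H/II-4 un ·: X^HX^H|X^HX^h
H/II-5 ? I-1×I-2: X^HY|X^hY
H/III-1 ? II-4×II-3: X^HX^h|X^hX^h
H/III-2 ? II-2×II-1: X^HX^H|X^HX^h|X^hX^h
H/III-3 ? II-2×II-1: X^HY|X^hY
⇒ H over [I-1,I-2,II-1,II-2,II-3,II-4,II-5,III-1,III-2,III-3]: 60 consistent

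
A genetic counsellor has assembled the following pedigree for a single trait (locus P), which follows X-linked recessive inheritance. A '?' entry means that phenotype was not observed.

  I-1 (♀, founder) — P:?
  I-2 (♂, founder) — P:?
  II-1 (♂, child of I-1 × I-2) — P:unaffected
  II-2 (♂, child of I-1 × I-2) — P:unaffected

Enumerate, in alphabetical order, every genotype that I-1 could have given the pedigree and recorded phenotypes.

I-1 ∈ {X^PX^P, X^PX^p}

P/I-1 ? ·: X^PX^P|X^PX^p
P/I-2 ? ·: X^PY|X^pY
P/II-1 un I-1×I-2: X^PY
P/II-2 un I-1×I-2: X^PY
⇒ P over [I-1,I-2,II-1,II-2]: 4 consistent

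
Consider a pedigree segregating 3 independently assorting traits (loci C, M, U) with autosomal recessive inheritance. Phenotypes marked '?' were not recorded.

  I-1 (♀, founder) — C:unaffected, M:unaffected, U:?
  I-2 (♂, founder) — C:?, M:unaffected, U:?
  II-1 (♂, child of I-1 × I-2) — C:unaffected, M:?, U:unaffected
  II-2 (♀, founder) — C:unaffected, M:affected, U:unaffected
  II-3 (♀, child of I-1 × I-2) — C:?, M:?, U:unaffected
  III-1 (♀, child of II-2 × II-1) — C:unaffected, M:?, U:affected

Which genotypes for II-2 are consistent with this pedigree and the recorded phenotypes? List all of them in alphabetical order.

II-2 ∈ {CC mm Uu, Cc mm Uu}

C/I-1 un ·: CC|Cc
C/I-2 ? ·: CC|Cc|cc
C/II-1 un I-1×I-2: CC|Cc
C/II-2 un ·: CC|Cc
C/II-3 ? I-1×I-2: CC|Cc|cc
C/III-1 un II-2×II-1: CC|Cc
⇒ C over [I-1,I-2,II-1,II-2,II-3,III-1]: 64 consistent
M/I-1 un ·: MM|Mm
M/I-2 un ·: MM|Mm
M/II-1 ? I-1×I-2: MM|Mm|mm
M/II-2 aff ·: mm
M/II-3 ? I-1×I-2: MM|Mm|mm
M/III-1 ? II-2×II-1: Mm|mm
⇒ M over [I-1,I-2,II-1,II-2,II-3,III-1]: 25 consistent
U/I-1 ? ·: UU|Uu|uu
U/I-2 ? ·: UU|Uu|uu
U/II-1 un I-1×I-2: Uu
U/II-2 un ·: Uu
U/II-3 un I-1×I-2: UU|Uu
U/III-1 aff II-2×II-1: uu
⇒ U over [I-1,I-2,II-1,II-2,II-3,III-1]: 10 consistent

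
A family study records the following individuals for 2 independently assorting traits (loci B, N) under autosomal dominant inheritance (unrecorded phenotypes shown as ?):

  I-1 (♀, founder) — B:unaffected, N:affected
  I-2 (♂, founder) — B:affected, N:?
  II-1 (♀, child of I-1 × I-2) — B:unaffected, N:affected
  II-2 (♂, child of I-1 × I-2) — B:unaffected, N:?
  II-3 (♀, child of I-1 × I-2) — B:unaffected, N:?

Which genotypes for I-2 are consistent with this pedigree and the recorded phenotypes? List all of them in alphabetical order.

I-2 ∈ {Bb NN, Bb Nn, Bb nn}

B/I-1 un ·: bb
B/I-2 aff ·: Bb
B/II-1 un I-1×I-2: bb
B/II-2 un I-1×I-2: bb
B/II-3 un I-1×I-2: bb
⇒ B over [I-1,I-2,II-1,II-2,II-3]: 1 consistent
N/I-1 aff ·: Nn|NN
N/I-2 ? ·: nn|Nn|NN
N/II-1 aff I-1×I-2: Nn|NN
N/II-2 ? I-1×I-2: nn|Nn|NN
N/II-3 ? I-1×I-2: nn|Nn|NN
⇒ N over [I-1,I-2,II-1,II-2,II-3]: 40 consistent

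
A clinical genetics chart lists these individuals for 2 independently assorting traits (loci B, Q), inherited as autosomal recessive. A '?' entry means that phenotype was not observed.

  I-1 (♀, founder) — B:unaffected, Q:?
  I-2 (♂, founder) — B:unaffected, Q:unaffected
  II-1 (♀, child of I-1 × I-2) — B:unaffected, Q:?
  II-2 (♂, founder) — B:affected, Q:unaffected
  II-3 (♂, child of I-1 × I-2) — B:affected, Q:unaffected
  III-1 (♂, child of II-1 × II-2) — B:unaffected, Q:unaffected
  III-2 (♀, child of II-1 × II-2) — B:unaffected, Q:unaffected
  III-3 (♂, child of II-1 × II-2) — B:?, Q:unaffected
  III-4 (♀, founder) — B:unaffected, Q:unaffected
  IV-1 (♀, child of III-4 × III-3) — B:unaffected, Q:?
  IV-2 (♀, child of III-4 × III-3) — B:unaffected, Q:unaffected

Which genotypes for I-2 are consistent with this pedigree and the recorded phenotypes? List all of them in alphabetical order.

I-2 ∈ {Bb QQ, Bb Qq}

B/I-1 un ·: Bb
B/I-2 un ·: Bb
B/II-1 un I-1×I-2: BB|Bb
B/II-2 aff ·: bb
B/II-3 aff I-1×I-2: bb
B/III-1 un II-1×II-2: Bb
B/III-2 un II-1×II-2: Bb
B/III-3 ? II-1×II-2: Bb|bb
B/III-4 un ·: BB|Bb
B/IV-1 un III-4×III-3: BB|Bb
B/IV-2 un III-4×III-3: BB|Bb
⇒ B over [I-1,I-2,II-1,II-2,II-3,III-1,III-2,III-3,III-4,IV-1,IV-2]: 18 consistent
Q/I-1 ? ·: QQ|Qq|qq
Q/I-2 un ·: QQ|Qq
Q/II-1 ? I-1×I-2: QQ|Qq|qq
Q/II-2 un ·: QQ|Qq
Q/II-3 un I-1×I-2: QQ|Qq
Q/III-1 un II-1×II-2: QQ|Qq
Q/III-2 un II-1×II-2: QQ|Qq
Q/III-3 un II-1×II-2: QQ|Qq
Q/III-4 un ·: QQ|Qq
Q/IV-1 ? III-4×III-3: QQ|Qq|qq
Q/IV-2 un III-4×III-3: QQ|Qq
⇒ Q over [I-1,I-2,II-1,II-2,II-3,III-1,III-2,III-3,III-4,IV-1,IV-2]: 1475 consistent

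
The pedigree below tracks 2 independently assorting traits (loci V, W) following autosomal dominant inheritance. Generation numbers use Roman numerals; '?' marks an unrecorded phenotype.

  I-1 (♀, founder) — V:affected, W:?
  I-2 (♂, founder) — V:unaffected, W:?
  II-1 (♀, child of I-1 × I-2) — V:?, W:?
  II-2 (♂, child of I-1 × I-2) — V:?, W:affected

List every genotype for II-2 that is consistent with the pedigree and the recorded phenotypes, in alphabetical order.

V/I-1 aff ·: Vv|VV
V/I-2 un ·: vv
V/II-1 ? I-1×I-2: vv|Vv
V/II-2 ? I-1×I-2: vv|Vv
⇒ V over [I-1,I-2,II-1,II-2]: 5 consistent
W/I-1 ? ·: ww|Ww|WW
W/I-2 ? ·: ww|Ww|WW
W/II-1 ? I-1×I-2: ww|Ww|WW
W/II-2 aff I-1×I-2: Ww|WW
⇒ W over [I-1,I-2,II-1,II-2]: 21 consistent

II-2 ∈ {Vv WW, Vv Ww, vv WW, vv Ww}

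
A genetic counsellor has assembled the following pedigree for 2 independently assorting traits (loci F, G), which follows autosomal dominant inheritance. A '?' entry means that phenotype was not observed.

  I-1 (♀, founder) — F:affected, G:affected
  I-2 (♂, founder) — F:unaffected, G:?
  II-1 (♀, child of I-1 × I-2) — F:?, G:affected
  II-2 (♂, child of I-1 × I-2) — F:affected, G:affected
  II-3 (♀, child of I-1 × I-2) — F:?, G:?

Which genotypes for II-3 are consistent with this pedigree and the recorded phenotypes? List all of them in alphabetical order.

F/I-1 aff ·: Ff|FF
F/I-2 un ·: ff
F/II-1 ? I-1×I-2: ff|Ff
F/II-2 aff I-1×I-2: Ff
F/II-3 ? I-1×I-2: ff|Ff
⇒ F over [I-1,I-2,II-1,II-2,II-3]: 5 consistent
G/I-1 aff ·: Gg|GG
G/I-2 ? ·: gg|Gg|GG
G/II-1 aff I-1×I-2: Gg|GG
G/II-2 aff I-1×I-2: Gg|GG
G/II-3 ? I-1×I-2: gg|Gg|GG
⇒ G over [I-1,I-2,II-1,II-2,II-3]: 32 consistent

II-3 ∈ {Ff GG, Ff Gg, Ff gg, ff GG, ff Gg, ff gg}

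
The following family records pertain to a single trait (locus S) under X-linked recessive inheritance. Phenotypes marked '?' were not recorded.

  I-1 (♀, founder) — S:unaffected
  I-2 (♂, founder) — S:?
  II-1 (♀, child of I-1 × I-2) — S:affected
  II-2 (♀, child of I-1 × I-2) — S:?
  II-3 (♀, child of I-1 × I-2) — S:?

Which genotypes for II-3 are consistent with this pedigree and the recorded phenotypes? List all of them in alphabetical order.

S/I-1 un ·: X^SX^s
S/I-2 ? ·: X^sY
S/II-1 aff I-1×I-2: X^sX^s
S/II-2 ? I-1×I-2: X^SX^s|X^sX^s
S/II-3 ? I-1×I-2: X^SX^s|X^sX^s
⇒ S over [I-1,I-2,II-1,II-2,II-3]: 4 consistent

II-3 ∈ {X^SX^s, X^sX^s}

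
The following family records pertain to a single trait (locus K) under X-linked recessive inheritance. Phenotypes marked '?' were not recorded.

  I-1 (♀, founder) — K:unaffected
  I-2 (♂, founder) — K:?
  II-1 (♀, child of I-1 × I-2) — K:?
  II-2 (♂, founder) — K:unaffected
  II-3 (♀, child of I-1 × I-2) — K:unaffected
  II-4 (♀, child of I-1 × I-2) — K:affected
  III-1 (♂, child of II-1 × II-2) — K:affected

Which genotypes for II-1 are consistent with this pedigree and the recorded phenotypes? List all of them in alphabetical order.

II-1 ∈ {X^KX^k, X^kX^k}

K/I-1 un ·: X^KX^k
K/I-2 ? ·: X^kY
K/II-1 ? I-1×I-2: X^KX^k|X^kX^k
K/II-2 un ·: X^KY
K/II-3 un I-1×I-2: X^KX^k
K/II-4 aff I-1×I-2: X^kX^k
K/III-1 aff II-1×II-2: X^kY
⇒ K over [I-1,I-2,II-1,II-2,II-3,II-4,III-1]: 2 consistent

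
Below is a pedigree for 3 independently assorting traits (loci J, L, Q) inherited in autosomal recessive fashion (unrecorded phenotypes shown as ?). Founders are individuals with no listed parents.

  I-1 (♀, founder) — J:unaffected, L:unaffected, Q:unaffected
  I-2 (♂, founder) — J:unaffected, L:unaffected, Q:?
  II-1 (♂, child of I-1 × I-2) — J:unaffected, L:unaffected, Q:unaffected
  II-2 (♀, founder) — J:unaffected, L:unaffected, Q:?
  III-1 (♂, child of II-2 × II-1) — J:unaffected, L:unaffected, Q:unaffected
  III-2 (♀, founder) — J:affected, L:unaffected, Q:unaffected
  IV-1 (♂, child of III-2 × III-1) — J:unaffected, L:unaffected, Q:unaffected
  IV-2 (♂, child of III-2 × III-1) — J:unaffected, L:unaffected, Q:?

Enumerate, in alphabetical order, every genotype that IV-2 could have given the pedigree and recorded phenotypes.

IV-2 ∈ {Jj LL QQ, Jj LL Qq, Jj LL qq, Jj Ll QQ, Jj Ll Qq, Jj Ll qq}

J/I-1 un ·: JJ|Jj
J/I-2 un ·: JJ|Jj
J/II-1 un I-1×I-2: JJ|Jj
J/II-2 un ·: JJ|Jj
J/III-1 un II-2×II-1: JJ|Jj
J/III-2 aff ·: jj
J/IV-1 un III-2×III-1: Jj
J/IV-2 un III-2×III-1: Jj
⇒ J over [I-1,I-2,II-1,II-2,III-1,III-2,IV-1,IV-2]: 24 consistent
L/I-1 un ·: LL|Ll
L/I-2 un ·: LL|Ll
L/II-1 un I-1×I-2: LL|Ll
L/II-2 un ·: LL|Ll
L/III-1 un II-2×II-1: LL|Ll
L/III-2 un ·: LL|Ll
L/IV-1 un III-2×III-1: LL|Ll
L/IV-2 un III-2×III-1: LL|Ll
⇒ L over [I-1,I-2,II-1,II-2,III-1,III-2,IV-1,IV-2]: 150 consistent
Q/I-1 un ·: QQ|Qq
Q/I-2 ? ·: QQ|Qq|qq
Q/II-1 un I-1×I-2: QQ|Qq
Q/II-2 ? ·: QQ|Qq|qq
Q/III-1 un II-2×II-1: QQ|Qq
Q/III-2 un ·: QQ|Qq
Q/IV-1 un III-2×III-1: QQ|Qq
Q/IV-2 ? III-2×III-1: QQ|Qq|qq
⇒ Q over [I-1,I-2,II-1,II-2,III-1,III-2,IV-1,IV-2]: 320 consistent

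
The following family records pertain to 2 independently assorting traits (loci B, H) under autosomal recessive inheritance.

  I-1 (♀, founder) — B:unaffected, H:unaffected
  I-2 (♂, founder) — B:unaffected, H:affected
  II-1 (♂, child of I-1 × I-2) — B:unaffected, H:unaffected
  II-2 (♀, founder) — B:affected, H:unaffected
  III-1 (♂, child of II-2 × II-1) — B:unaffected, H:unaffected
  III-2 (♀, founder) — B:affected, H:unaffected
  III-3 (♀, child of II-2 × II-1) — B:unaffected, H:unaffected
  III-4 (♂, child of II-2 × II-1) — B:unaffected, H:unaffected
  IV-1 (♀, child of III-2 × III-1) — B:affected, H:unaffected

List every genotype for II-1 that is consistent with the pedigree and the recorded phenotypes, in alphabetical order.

B/I-1 un ·: BB|Bb
B/I-2 un ·: BB|Bb
B/II-1 un I-1×I-2: BB|Bb
B/II-2 aff ·: bb
B/III-1 un II-2×II-1: Bb
B/III-2 aff ·: bb
B/III-3 un II-2×II-1: Bb
B/III-4 un II-2×II-1: Bb
B/IV-1 aff III-2×III-1: bb
⇒ B over [I-1,I-2,II-1,II-2,III-1,III-2,III-3,III-4,IV-1]: 7 consistent
H/I-1 un ·: HH|Hh
H/I-2 aff ·: hh
H/II-1 un I-1×I-2: Hh
H/II-2 un ·: HH|Hh
H/III-1 un II-2×II-1: HH|Hh
H/III-2 un ·: HH|Hh
H/III-3 un II-2×II-1: HH|Hh
H/III-4 un II-2×II-1: HH|Hh
H/IV-1 un III-2×III-1: HH|Hh
⇒ H over [I-1,I-2,II-1,II-2,III-1,III-2,III-3,III-4,IV-1]: 112 consistent

II-1 ∈ {BB Hh, Bb Hh}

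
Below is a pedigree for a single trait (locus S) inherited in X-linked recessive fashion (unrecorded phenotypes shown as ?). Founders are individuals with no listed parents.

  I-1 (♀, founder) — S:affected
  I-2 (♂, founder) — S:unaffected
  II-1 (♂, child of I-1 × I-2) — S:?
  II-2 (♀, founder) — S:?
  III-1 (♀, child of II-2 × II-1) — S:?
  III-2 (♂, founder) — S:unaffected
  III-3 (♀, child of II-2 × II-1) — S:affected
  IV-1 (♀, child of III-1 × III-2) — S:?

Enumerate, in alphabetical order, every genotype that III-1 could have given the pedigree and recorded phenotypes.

S/I-1 aff ·: X^sX^s
S/I-2 un ·: X^SY
S/II-1 ? I-1×I-2: X^sY
S/II-2 ? ·: X^SX^s|X^sX^s
S/III-1 ? II-2×II-1: X^SX^s|X^sX^s
S/III-2 un ·: X^SY
S/III-3 aff II-2×II-1: X^sX^s
S/IV-1 ? III-1×III-2: X^SX^S|X^SX^s
⇒ S over [I-1,I-2,II-1,II-2,III-1,III-2,III-3,IV-1]: 4 consistent

III-1 ∈ {X^SX^s, X^sX^s}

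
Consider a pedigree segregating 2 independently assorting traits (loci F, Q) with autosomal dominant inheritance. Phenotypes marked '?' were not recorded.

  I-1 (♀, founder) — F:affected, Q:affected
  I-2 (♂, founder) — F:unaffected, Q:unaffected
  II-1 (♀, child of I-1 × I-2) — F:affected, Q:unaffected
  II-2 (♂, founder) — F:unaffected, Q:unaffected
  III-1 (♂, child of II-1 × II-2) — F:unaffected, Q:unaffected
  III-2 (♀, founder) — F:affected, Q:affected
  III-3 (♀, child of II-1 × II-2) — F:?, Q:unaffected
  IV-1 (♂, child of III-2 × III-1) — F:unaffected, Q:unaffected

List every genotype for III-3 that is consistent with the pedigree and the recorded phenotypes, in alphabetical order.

III-3 ∈ {Ff qq, ff qq}

F/I-1 aff ·: Ff|FF
F/I-2 un ·: ff
F/II-1 aff I-1×I-2: Ff
F/II-2 un ·: ff
F/III-1 un II-1×II-2: ff
F/III-2 aff ·: Ff
F/III-3 ? II-1×II-2: ff|Ff
F/IV-1 un III-2×III-1: ff
⇒ F over [I-1,I-2,II-1,II-2,III-1,III-2,III-3,IV-1]: 4 consistent
Q/I-1 aff ·: Qq
Q/I-2 un ·: qq
Q/II-1 un I-1×I-2: qq
Q/II-2 un ·: qq
Q/III-1 un II-1×II-2: qq
Q/III-2 aff ·: Qq
Q/III-3 un II-1×II-2: qq
Q/IV-1 un III-2×III-1: qq
⇒ Q over [I-1,I-2,II-1,II-2,III-1,III-2,III-3,IV-1]: 1 consistent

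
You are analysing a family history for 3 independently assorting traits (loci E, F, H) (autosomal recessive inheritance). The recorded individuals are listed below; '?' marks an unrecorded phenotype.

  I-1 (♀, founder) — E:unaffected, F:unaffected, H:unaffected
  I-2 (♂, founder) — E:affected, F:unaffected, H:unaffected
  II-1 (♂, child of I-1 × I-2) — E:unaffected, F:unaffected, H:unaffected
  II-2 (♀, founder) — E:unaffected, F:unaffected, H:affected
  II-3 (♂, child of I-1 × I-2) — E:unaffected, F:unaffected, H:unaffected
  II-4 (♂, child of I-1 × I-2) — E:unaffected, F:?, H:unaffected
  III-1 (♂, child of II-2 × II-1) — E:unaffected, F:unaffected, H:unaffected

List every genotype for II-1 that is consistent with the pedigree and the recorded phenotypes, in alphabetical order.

E/I-1 un ·: EE|Ee
E/I-2 aff ·: ee
E/II-1 un I-1×I-2: Ee
E/II-2 un ·: EE|Ee
E/II-3 un I-1×I-2: Ee
E/II-4 un I-1×I-2: Ee
E/III-1 un II-2×II-1: EE|Ee
⇒ E over [I-1,I-2,II-1,II-2,II-3,II-4,III-1]: 8 consistent
F/I-1 un ·: FF|Ff
F/I-2 un ·: FF|Ff
F/II-1 un I-1×I-2: FF|Ff
F/II-2 un ·: FF|Ff
F/II-3 un I-1×I-2: FF|Ff
F/II-4 ? I-1×I-2: FF|Ff|ff
F/III-1 un II-2×II-1: FF|Ff
⇒ F over [I-1,I-2,II-1,II-2,II-3,II-4,III-1]: 101 consistent
H/I-1 un ·: HH|Hh
H/I-2 un ·: HH|Hh
H/II-1 un I-1×I-2: HH|Hh
H/II-2 aff ·: hh
H/II-3 un I-1×I-2: HH|Hh
H/II-4 un I-1×I-2: HH|Hh
H/III-1 un II-2×II-1: Hh
⇒ H over [I-1,I-2,II-1,II-2,II-3,II-4,III-1]: 25 consistent

II-1 ∈ {Ee FF HH, Ee FF Hh, Ee Ff HH, Ee Ff Hh}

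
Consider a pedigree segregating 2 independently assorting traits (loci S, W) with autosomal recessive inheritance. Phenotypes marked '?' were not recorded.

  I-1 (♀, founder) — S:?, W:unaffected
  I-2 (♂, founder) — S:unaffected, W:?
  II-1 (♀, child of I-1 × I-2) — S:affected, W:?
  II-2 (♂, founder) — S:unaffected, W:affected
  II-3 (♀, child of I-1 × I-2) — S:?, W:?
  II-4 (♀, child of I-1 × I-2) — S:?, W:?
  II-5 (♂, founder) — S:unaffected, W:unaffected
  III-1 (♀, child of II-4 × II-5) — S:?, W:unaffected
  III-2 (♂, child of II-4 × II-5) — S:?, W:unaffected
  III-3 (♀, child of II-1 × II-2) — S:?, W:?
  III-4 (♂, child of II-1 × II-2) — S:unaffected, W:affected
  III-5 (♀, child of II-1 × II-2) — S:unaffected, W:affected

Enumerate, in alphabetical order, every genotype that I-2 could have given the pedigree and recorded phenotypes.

S/I-1 ? ·: Ss|ss
S/I-2 un ·: Ss
S/II-1 aff I-1×I-2: ss
S/II-2 un ·: SS|Ss
S/II-3 ? I-1×I-2: SS|Ss|ss
S/II-4 ? I-1×I-2: SS|Ss|ss
S/II-5 un ·: SS|Ss
S/III-1 ? II-4×II-5: SS|Ss|ss
S/III-2 ? II-4×II-5: SS|Ss|ss
S/III-3 ? II-1×II-2: Ss|ss
S/III-4 un II-1×II-2: Ss
S/III-5 un II-1×II-2: Ss
⇒ S over [I-1,I-2,II-1,II-2,II-3,II-4,II-5,III-1,III-2,III-3,III-4,III-5]: 315 consistent
W/I-1 un ·: WW|Ww
W/I-2 ? ·: WW|Ww|ww
W/II-1 ? I-1×I-2: Ww|ww
W/II-2 aff ·: ww
W/II-3 ? I-1×I-2: WW|Ww|ww
W/II-4 ? I-1×I-2: WW|Ww|ww
W/II-5 un ·: WW|Ww
W/III-1 un II-4×II-5: WW|Ww
W/III-2 un II-4×II-5: WW|Ww
W/III-3 ? II-1×II-2: Ww|ww
W/III-4 aff II-1×II-2: ww
W/III-5 aff II-1×II-2: ww
⇒ W over [I-1,I-2,II-1,II-2,II-3,II-4,II-5,III-1,III-2,III-3,III-4,III-5]: 315 consistent

I-2 ∈ {Ss WW, Ss Ww, Ss ww}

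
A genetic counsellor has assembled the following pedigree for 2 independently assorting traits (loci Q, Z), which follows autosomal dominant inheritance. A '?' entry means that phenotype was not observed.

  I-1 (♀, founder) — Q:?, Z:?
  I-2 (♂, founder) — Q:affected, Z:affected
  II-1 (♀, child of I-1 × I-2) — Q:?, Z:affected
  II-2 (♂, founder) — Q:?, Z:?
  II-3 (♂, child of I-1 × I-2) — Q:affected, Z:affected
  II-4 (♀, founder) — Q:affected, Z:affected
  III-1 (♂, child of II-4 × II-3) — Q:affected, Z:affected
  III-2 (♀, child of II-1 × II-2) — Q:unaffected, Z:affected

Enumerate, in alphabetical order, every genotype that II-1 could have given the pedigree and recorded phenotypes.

Q/I-1 ? ·: qq|Qq|QQ
Q/I-2 aff ·: Qq|QQ
Q/II-1 ? I-1×I-2: qq|Qq
Q/II-2 ? ·: qq|Qq
Q/II-3 aff I-1×I-2: Qq|QQ
Q/II-4 aff ·: Qq|QQ
Q/III-1 aff II-4×II-3: Qq|QQ
Q/III-2 un II-1×II-2: qq
⇒ Q over [I-1,I-2,II-1,II-2,II-3,II-4,III-1,III-2]: 80 consistent
Z/I-1 ? ·: zz|Zz|ZZ
Z/I-2 aff ·: Zz|ZZ
Z/II-1 aff I-1×I-2: Zz|ZZ
Z/II-2 ? ·: zz|Zz|ZZ
Z/II-3 aff I-1×I-2: Zz|ZZ
Z/II-4 aff ·: Zz|ZZ
Z/III-1 aff II-4×II-3: Zz|ZZ
Z/III-2 aff II-1×II-2: Zz|ZZ
⇒ Z over [I-1,I-2,II-1,II-2,II-3,II-4,III-1,III-2]: 241 consistent

II-1 ∈ {Qq ZZ, Qq Zz, qq ZZ, qq Zz}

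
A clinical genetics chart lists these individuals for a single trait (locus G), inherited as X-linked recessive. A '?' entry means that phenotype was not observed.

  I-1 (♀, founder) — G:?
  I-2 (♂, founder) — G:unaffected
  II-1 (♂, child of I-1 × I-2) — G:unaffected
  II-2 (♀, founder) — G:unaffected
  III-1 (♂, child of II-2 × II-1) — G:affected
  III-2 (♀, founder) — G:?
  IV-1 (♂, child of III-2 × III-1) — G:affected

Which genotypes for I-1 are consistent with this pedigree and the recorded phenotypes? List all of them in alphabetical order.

I-1 ∈ {X^GX^G, X^GX^g}

G/I-1 ? ·: X^GX^G|X^GX^g
G/I-2 un ·: X^GY
G/II-1 un I-1×I-2: X^GY
G/II-2 un ·: X^GX^g
G/III-1 aff II-2×II-1: X^gY
G/III-2 ? ·: X^GX^g|X^gX^g
G/IV-1 aff III-2×III-1: X^gY
⇒ G over [I-1,I-2,II-1,II-2,III-1,III-2,IV-1]: 4 consistent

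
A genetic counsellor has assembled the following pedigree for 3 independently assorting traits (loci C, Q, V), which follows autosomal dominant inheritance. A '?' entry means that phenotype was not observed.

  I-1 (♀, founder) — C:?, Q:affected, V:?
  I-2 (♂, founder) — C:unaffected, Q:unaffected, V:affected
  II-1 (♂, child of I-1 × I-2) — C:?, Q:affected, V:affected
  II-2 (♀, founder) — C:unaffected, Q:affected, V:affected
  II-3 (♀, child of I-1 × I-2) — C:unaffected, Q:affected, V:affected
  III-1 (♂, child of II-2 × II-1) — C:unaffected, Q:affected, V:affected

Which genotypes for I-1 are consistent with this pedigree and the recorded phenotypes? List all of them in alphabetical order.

C/I-1 ? ·: cc|Cc
C/I-2 un ·: cc
C/II-1 ? I-1×I-2: cc|Cc
C/II-2 un ·: cc
C/II-3 un I-1×I-2: cc
C/III-1 un II-2×II-1: cc
⇒ C over [I-1,I-2,II-1,II-2,II-3,III-1]: 3 consistent
Q/I-1 aff ·: Qq|QQ
Q/I-2 un ·: qq
Q/II-1 aff I-1×I-2: Qq
Q/II-2 aff ·: Qq|QQ
Q/II-3 aff I-1×I-2: Qq
Q/III-1 aff II-2×II-1: Qq|QQ
⇒ Q over [I-1,I-2,II-1,II-2,II-3,III-1]: 8 consistent
V/I-1 ? ·: vv|Vv|VV
V/I-2 aff ·: Vv|VV
V/II-1 aff I-1×I-2: Vv|VV
V/II-2 aff ·: Vv|VV
V/II-3 aff I-1×I-2: Vv|VV
V/III-1 aff II-2×II-1: Vv|VV
⇒ V over [I-1,I-2,II-1,II-2,II-3,III-1]: 53 consistent

I-1 ∈ {Cc QQ VV, Cc QQ Vv, Cc QQ vv, Cc Qq VV, Cc Qq Vv, Cc Qq vv, cc QQ VV, cc QQ Vv, cc QQ vv, cc Qq VV, cc Qq Vv, cc Qq vv}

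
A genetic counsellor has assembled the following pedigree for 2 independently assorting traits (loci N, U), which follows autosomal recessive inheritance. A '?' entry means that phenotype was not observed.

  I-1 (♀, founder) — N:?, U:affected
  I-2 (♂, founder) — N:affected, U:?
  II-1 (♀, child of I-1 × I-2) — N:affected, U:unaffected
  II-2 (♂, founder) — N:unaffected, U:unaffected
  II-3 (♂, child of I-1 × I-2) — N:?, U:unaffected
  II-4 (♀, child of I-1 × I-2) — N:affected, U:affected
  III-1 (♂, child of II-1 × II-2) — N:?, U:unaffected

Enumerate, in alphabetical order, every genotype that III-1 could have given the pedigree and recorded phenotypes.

N/I-1 ? ·: Nn|nn
N/I-2 aff ·: nn
N/II-1 aff I-1×I-2: nn
N/II-2 un ·: NN|Nn
N/II-3 ? I-1×I-2: Nn|nn
N/II-4 aff I-1×I-2: nn
N/III-1 ? II-1×II-2: Nn|nn
⇒ N over [I-1,I-2,II-1,II-2,II-3,II-4,III-1]: 9 consistent
U/I-1 aff ·: uu
U/I-2 ? ·: Uu
U/II-1 un I-1×I-2: Uu
U/II-2 un ·: UU|Uu
U/II-3 un I-1×I-2: Uu
U/II-4 aff I-1×I-2: uu
U/III-1 un II-1×II-2: UU|Uu
⇒ U over [I-1,I-2,II-1,II-2,II-3,II-4,III-1]: 4 consistent

III-1 ∈ {Nn UU, Nn Uu, nn UU, nn Uu}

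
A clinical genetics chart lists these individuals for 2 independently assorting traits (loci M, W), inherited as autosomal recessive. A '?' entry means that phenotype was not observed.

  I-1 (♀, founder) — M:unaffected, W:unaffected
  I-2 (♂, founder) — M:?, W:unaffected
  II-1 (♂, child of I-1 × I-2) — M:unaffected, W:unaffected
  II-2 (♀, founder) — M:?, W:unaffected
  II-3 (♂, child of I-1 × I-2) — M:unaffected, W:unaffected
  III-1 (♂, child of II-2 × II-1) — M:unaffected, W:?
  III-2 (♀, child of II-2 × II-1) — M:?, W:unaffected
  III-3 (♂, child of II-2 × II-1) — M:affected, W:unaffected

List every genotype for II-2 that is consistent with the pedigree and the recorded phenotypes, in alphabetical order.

II-2 ∈ {Mm WW, Mm Ww, mm WW, mm Ww}

M/I-1 un ·: MM|Mm
M/I-2 ? ·: MM|Mm|mm
M/II-1 un I-1×I-2: Mm
M/II-2 ? ·: Mm|mm
M/II-3 un I-1×I-2: MM|Mm
M/III-1 un II-2×II-1: MM|Mm
M/III-2 ? II-2×II-1: MM|Mm|mm
M/III-3 aff II-2×II-1: mm
⇒ M over [I-1,I-2,II-1,II-2,II-3,III-1,III-2,III-3]: 64 consistent
W/I-1 un ·: WW|Ww
W/I-2 un ·: WW|Ww
W/II-1 un I-1×I-2: WW|Ww
W/II-2 un ·: WW|Ww
W/II-3 un I-1×I-2: WW|Ww
W/III-1 ? II-2×II-1: WW|Ww|ww
W/III-2 un II-2×II-1: WW|Ww
W/III-3 un II-2×II-1: WW|Ww
⇒ W over [I-1,I-2,II-1,II-2,II-3,III-1,III-2,III-3]: 183 consistent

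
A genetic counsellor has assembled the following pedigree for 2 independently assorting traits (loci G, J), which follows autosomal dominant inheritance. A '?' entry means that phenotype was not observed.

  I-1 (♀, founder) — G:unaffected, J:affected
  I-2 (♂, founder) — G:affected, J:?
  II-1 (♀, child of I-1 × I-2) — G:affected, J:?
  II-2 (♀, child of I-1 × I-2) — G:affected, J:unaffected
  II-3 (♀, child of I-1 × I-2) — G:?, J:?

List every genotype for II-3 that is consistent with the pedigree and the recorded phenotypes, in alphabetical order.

G/I-1 un ·: gg
G/I-2 aff ·: Gg|GG
G/II-1 aff I-1×I-2: Gg
G/II-2 aff I-1×I-2: Gg
G/II-3 ? I-1×I-2: gg|Gg
⇒ G over [I-1,I-2,II-1,II-2,II-3]: 3 consistent
J/I-1 aff ·: Jj
J/I-2 ? ·: jj|Jj
J/II-1 ? I-1×I-2: jj|Jj|JJ
J/II-2 un I-1×I-2: jj
J/II-3 ? I-1×I-2: jj|Jj|JJ
⇒ J over [I-1,I-2,II-1,II-2,II-3]: 13 consistent

II-3 ∈ {Gg JJ, Gg Jj, Gg jj, gg JJ, gg Jj, gg jj}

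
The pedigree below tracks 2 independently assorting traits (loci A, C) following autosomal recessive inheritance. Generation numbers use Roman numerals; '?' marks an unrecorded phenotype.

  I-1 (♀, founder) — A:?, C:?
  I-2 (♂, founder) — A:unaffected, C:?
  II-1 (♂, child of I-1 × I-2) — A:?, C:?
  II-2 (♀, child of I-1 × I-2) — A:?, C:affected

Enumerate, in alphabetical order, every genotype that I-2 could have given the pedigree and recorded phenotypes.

A/I-1 ? ·: AA|Aa|aa
A/I-2 un ·: AA|Aa
A/II-1 ? I-1×I-2: AA|Aa|aa
A/II-2 ? I-1×I-2: AA|Aa|aa
⇒ A over [I-1,I-2,II-1,II-2]: 23 consistent
C/I-1 ? ·: Cc|cc
C/I-2 ? ·: Cc|cc
C/II-1 ? I-1×I-2: CC|Cc|cc
C/II-2 aff I-1×I-2: cc
⇒ C over [I-1,I-2,II-1,II-2]: 8 consistent

I-2 ∈ {AA Cc, AA cc, Aa Cc, Aa cc}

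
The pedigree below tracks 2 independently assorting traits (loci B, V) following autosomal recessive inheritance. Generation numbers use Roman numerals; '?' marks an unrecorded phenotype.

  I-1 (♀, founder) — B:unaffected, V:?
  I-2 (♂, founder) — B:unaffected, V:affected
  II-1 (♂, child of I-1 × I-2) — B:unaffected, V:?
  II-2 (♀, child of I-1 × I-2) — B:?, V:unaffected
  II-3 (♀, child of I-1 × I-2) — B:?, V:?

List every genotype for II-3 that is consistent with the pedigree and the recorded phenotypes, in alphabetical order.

II-3 ∈ {BB Vv, BB vv, Bb Vv, Bb vv, bb Vv, bb vv}

B/I-1 un ·: BB|Bb
B/I-2 un ·: BB|Bb
B/II-1 un I-1×I-2: BB|Bb
B/II-2 ? I-1×I-2: BB|Bb|bb
B/II-3 ? I-1×I-2: BB|Bb|bb
⇒ B over [I-1,I-2,II-1,II-2,II-3]: 35 consistent
V/I-1 ? ·: VV|Vv
V/I-2 aff ·: vv
V/II-1 ? I-1×I-2: Vv|vv
V/II-2 un I-1×I-2: Vv
V/II-3 ? I-1×I-2: Vv|vv
⇒ V over [I-1,I-2,II-1,II-2,II-3]: 5 consistent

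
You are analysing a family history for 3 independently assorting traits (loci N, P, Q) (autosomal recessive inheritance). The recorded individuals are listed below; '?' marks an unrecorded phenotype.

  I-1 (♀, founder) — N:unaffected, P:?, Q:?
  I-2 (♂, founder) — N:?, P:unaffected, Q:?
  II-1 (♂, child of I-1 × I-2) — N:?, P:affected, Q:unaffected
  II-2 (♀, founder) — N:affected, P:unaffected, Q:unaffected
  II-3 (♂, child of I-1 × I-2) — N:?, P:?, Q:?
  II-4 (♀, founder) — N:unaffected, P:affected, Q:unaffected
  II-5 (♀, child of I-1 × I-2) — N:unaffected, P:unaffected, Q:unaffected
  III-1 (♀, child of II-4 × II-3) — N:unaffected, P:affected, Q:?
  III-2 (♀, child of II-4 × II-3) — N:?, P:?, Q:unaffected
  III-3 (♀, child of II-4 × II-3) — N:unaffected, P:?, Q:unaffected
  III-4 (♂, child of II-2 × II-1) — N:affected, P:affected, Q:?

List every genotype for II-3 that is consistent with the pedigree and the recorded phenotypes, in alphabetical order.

N/I-1 un ·: NN|Nn
N/I-2 ? ·: NN|Nn|nn
N/II-1 ? I-1×I-2: Nn|nn
N/II-2 aff ·: nn
N/II-3 ? I-1×I-2: NN|Nn|nn
N/II-4 un ·: NN|Nn
N/II-5 un I-1×I-2: NN|Nn
N/III-1 un II-4×II-3: NN|Nn
N/III-2 ? II-4×II-3: NN|Nn|nn
N/III-3 un II-4×II-3: NN|Nn
N/III-4 aff II-2×II-1: nn
⇒ N over [I-1,I-2,II-1,II-2,II-3,II-4,II-5,III-1,III-2,III-3,III-4]: 310 consistent
P/I-1 ? ·: Pp|pp
P/I-2 un ·: Pp
P/II-1 aff I-1×I-2: pp
P/II-2 un ·: Pp
P/II-3 ? I-1×I-2: Pp|pp
P/II-4 aff ·: pp
P/II-5 un I-1×I-2: PP|Pp
P/III-1 aff II-4×II-3: pp
P/III-2 ? II-4×II-3: Pp|pp
P/III-3 ? II-4×II-3: Pp|pp
P/III-4 aff II-2×II-1: pp
⇒ P over [I-1,I-2,II-1,II-2,II-3,II-4,II-5,III-1,III-2,III-3,III-4]: 15 consistent
Q/I-1 ? ·: QQ|Qq|qq
Q/I-2 ? ·: QQ|Qq|qq
Q/II-1 un I-1×I-2: QQ|Qq
Q/II-2 un ·: QQ|Qq
Q/II-3 ? I-1×I-2: QQ|Qq|qq
Q/II-4 un ·: QQ|Qq
Q/II-5 un I-1×I-2: QQ|Qq
Q/III-1 ? II-4×II-3: QQ|Qq|qq
Q/III-2 un II-4×II-3: QQ|Qq
Q/III-3 un II-4×II-3: QQ|Qq
Q/III-4 ? II-2×II-1: QQ|Qq|qq
⇒ Q over [I-1,I-2,II-1,II-2,II-3,II-4,II-5,III-1,III-2,III-3,III-4]: 1897 consistent

II-3 ∈ {NN Pp QQ, NN Pp Qq, NN Pp qq, NN pp QQ, NN pp Qq, NN pp qq, Nn Pp QQ, Nn Pp Qq, Nn Pp qq, Nn pp QQ, Nn pp Qq, Nn pp qq, nn Pp QQ, nn Pp Qq, nn Pp qq, nn pp QQ, nn pp Qq, nn pp qq}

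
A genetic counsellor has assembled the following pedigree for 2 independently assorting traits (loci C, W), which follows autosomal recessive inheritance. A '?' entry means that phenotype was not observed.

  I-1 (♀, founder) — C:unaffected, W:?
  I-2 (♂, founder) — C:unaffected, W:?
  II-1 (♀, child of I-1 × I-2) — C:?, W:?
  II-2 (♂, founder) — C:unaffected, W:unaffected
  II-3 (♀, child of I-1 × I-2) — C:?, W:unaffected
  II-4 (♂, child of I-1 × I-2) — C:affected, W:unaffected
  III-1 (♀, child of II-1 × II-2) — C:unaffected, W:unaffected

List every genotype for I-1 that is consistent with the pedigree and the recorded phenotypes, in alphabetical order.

C/I-1 un ·: Cc
C/I-2 un ·: Cc
C/II-1 ? I-1×I-2: CC|Cc|cc
C/II-2 un ·: CC|Cc
C/II-3 ? I-1×I-2: CC|Cc|cc
C/II-4 aff I-1×I-2: cc
C/III-1 un II-1×II-2: CC|Cc
⇒ C over [I-1,I-2,II-1,II-2,II-3,II-4,III-1]: 27 consistent
W/I-1 ? ·: WW|Ww|ww
W/I-2 ? ·: WW|Ww|ww
W/II-1 ? I-1×I-2: WW|Ww|ww
W/II-2 un ·: WW|Ww
W/II-3 un I-1×I-2: WW|Ww
W/II-4 un I-1×I-2: WW|Ww
W/III-1 un II-1×II-2: WW|Ww
⇒ W over [I-1,I-2,II-1,II-2,II-3,II-4,III-1]: 115 consistent

I-1 ∈ {Cc WW, Cc Ww, Cc ww}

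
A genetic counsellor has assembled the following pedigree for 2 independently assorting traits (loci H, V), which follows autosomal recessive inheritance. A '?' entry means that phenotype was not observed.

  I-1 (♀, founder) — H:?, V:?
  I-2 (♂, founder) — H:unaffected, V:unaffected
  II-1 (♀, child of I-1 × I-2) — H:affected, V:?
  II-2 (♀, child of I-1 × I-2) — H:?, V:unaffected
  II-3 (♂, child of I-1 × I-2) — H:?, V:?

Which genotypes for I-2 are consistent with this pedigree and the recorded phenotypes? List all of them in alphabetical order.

I-2 ∈ {Hh VV, Hh Vv}

H/I-1 ? ·: Hh|hh
H/I-2 un ·: Hh
H/II-1 aff I-1×I-2: hh
H/II-2 ? I-1×I-2: HH|Hh|hh
H/II-3 ? I-1×I-2: HH|Hh|hh
⇒ H over [I-1,I-2,II-1,II-2,II-3]: 13 consistent
V/I-1 ? ·: VV|Vv|vv
V/I-2 un ·: VV|Vv
V/II-1 ? I-1×I-2: VV|Vv|vv
V/II-2 un I-1×I-2: VV|Vv
V/II-3 ? I-1×I-2: VV|Vv|vv
⇒ V over [I-1,I-2,II-1,II-2,II-3]: 40 consistent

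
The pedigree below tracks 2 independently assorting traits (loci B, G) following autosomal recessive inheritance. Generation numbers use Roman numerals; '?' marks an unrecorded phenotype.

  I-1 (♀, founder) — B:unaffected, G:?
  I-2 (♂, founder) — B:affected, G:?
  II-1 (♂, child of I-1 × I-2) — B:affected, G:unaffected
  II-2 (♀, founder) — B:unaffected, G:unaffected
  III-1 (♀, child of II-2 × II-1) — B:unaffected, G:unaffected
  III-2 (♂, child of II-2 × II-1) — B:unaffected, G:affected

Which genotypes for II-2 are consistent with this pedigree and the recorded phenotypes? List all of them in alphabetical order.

B/I-1 un ·: Bb
B/I-2 aff ·: bb
B/II-1 aff I-1×I-2: bb
B/II-2 un ·: BB|Bb
B/III-1 un II-2×II-1: Bb
B/III-2 un II-2×II-1: Bb
⇒ B over [I-1,I-2,II-1,II-2,III-1,III-2]: 2 consistent
G/I-1 ? ·: GG|Gg|gg
G/I-2 ? ·: GG|Gg|gg
G/II-1 un I-1×I-2: Gg
G/II-2 un ·: Gg
G/III-1 un II-2×II-1: GG|Gg
G/III-2 aff II-2×II-1: gg
⇒ G over [I-1,I-2,II-1,II-2,III-1,III-2]: 14 consistent

II-2 ∈ {BB Gg, Bb Gg}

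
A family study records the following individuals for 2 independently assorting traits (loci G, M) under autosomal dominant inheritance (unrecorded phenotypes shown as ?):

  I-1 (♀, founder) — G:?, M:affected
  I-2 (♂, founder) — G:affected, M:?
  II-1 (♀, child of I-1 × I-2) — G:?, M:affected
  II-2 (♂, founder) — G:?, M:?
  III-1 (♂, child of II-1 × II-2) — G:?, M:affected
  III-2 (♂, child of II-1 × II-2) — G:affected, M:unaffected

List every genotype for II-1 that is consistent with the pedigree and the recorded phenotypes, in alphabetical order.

II-1 ∈ {GG Mm, Gg Mm, gg Mm}

G/I-1 ? ·: gg|Gg|GG
G/I-2 aff ·: Gg|GG
G/II-1 ? I-1×I-2: gg|Gg|GG
G/II-2 ? ·: gg|Gg|GG
G/III-1 ? II-1×II-2: gg|Gg|GG
G/III-2 aff II-1×II-2: Gg|GG
⇒ G over [I-1,I-2,II-1,II-2,III-1,III-2]: 90 consistent
M/I-1 aff ·: Mm|MM
M/I-2 ? ·: mm|Mm|MM
M/II-1 aff I-1×I-2: Mm
M/II-2 ? ·: mm|Mm
M/III-1 aff II-1×II-2: Mm|MM
M/III-2 un II-1×II-2: mm
⇒ M over [I-1,I-2,II-1,II-2,III-1,III-2]: 15 consistent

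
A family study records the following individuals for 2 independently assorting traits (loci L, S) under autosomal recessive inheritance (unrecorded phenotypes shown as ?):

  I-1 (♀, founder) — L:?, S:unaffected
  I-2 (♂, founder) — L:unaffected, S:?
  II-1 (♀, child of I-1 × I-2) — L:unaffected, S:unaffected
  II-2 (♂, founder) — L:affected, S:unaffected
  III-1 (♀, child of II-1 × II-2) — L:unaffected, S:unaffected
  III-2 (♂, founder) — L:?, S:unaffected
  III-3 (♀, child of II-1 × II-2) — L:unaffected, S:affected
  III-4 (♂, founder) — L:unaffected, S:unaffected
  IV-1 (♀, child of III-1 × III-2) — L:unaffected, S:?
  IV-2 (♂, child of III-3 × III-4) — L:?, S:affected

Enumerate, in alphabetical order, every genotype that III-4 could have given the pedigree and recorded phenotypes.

L/I-1 ? ·: LL|Ll|ll
L/I-2 un ·: LL|Ll
L/II-1 un I-1×I-2: LL|Ll
L/II-2 aff ·: ll
L/III-1 un II-1×II-2: Ll
L/III-2 ? ·: LL|Ll|ll
L/III-3 un II-1×II-2: Ll
L/III-4 un ·: LL|Ll
L/IV-1 un III-1×III-2: LL|Ll
L/IV-2 ? III-3×III-4: LL|Ll|ll
⇒ L over [I-1,I-2,II-1,II-2,III-1,III-2,III-3,III-4,IV-1,IV-2]: 225 consistent
S/I-1 un ·: SS|Ss
S/I-2 ? ·: SS|Ss|ss
S/II-1 un I-1×I-2: Ss
S/II-2 un ·: Ss
S/III-1 un II-1×II-2: SS|Ss
S/III-2 un ·: SS|Ss
S/III-3 aff II-1×II-2: ss
S/III-4 un ·: Ss
S/IV-1 ? III-1×III-2: SS|Ss|ss
S/IV-2 aff III-3×III-4: ss
⇒ S over [I-1,I-2,II-1,II-2,III-1,III-2,III-3,III-4,IV-1,IV-2]: 40 consistent

III-4 ∈ {LL Ss, Ll Ss}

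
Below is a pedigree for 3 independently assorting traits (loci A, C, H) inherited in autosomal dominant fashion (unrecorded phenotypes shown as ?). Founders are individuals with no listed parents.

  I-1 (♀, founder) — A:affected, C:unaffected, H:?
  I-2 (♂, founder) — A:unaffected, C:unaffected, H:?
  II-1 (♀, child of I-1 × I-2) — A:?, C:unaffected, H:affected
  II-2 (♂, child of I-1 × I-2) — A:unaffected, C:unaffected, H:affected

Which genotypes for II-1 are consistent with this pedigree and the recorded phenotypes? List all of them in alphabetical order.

II-1 ∈ {Aa cc HH, Aa cc Hh, aa cc HH, aa cc Hh}

A/I-1 aff ·: Aa
A/I-2 un ·: aa
A/II-1 ? I-1×I-2: aa|Aa
A/II-2 un I-1×I-2: aa
⇒ A over [I-1,I-2,II-1,II-2]: 2 consistent
C/I-1 un ·: cc
C/I-2 un ·: cc
C/II-1 un I-1×I-2: cc
C/II-2 un I-1×I-2: cc
⇒ C over [I-1,I-2,II-1,II-2]: 1 consistent
H/I-1 ? ·: hh|Hh|HH
H/I-2 ? ·: hh|Hh|HH
H/II-1 aff I-1×I-2: Hh|HH
H/II-2 aff I-1×I-2: Hh|HH
⇒ H over [I-1,I-2,II-1,II-2]: 17 consistent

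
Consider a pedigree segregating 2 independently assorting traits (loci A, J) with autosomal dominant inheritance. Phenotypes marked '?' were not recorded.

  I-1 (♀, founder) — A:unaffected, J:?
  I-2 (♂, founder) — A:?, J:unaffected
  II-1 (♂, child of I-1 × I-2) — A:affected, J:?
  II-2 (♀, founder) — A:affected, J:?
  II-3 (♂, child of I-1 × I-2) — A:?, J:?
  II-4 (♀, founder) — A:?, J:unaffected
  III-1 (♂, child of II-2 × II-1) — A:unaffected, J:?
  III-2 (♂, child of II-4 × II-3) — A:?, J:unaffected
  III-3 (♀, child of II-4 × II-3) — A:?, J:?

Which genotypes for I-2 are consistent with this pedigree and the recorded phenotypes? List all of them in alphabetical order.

I-2 ∈ {AA jj, Aa jj}

A/I-1 un ·: aa
A/I-2 ? ·: Aa|AA
A/II-1 aff I-1×I-2: Aa
A/II-2 aff ·: Aa
A/II-3 ? I-1×I-2: aa|Aa
A/II-4 ? ·: aa|Aa|AA
A/III-1 un II-2×II-1: aa
A/III-2 ? II-4×II-3: aa|Aa|AA
A/III-3 ? II-4×II-3: aa|Aa|AA
⇒ A over [I-1,I-2,II-1,II-2,II-3,II-4,III-1,III-2,III-3]: 40 consistent
J/I-1 ? ·: jj|Jj|JJ
J/I-2 un ·: jj
J/II-1 ? I-1×I-2: jj|Jj
J/II-2 ? ·: jj|Jj|JJ
J/II-3 ? I-1×I-2: jj|Jj
J/II-4 un ·: jj
J/III-1 ? II-2×II-1: jj|Jj|JJ
J/III-2 un II-4×II-3: jj
J/III-3 ? II-4×II-3: jj|Jj
⇒ J over [I-1,I-2,II-1,II-2,II-3,II-4,III-1,III-2,III-3]: 51 consistent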